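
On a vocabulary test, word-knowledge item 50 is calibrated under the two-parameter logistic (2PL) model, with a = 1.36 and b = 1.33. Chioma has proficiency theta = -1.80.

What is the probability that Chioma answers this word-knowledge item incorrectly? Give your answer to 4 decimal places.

0.9860

P(theta) = 1 / (1 + exp(−a(theta − b)))
Exponent: 1.36 × (-1.80 − 1.33) = -4.2568
1/(1 + e^{4.2568}) = 0.0140
P(incorrect) = 1 − 0.0140 = 0.9860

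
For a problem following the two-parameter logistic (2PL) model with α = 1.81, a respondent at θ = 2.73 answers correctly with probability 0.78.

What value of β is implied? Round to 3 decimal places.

2.031

P(θ) = 1 / (1 + exp(−α(θ − β)))
logit(0.78) = ln(0.78/0.22) = 1.2657
β = θ − logit/(α) = 2.73 − 1.2657/1.8100 = 2.0307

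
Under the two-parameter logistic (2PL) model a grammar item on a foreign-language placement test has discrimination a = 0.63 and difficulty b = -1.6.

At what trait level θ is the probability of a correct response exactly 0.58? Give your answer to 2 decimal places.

P(θ) = 1 / (1 + exp(−a(θ − b)))
logit = ln(0.5800/0.4200) = 0.3228
θ = b + logit/(a) = -1.6 + 0.3228/0.6300 = -1.0877

-1.09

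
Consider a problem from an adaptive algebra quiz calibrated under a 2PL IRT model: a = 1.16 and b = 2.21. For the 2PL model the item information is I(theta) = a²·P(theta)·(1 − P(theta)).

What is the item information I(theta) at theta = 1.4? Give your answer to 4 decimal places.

0.2719

P = 1/(1+e^{0.9396}) = 0.2810
P(1−P) = 0.2810 × 0.7190 = 0.2020
I = a² × P(1−P) = 1.16² × 0.2020 = 0.27185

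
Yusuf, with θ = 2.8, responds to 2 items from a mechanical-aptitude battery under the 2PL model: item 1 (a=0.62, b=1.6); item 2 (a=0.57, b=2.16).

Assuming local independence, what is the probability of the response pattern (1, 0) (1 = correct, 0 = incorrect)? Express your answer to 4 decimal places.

0.2778

P(θ) = 1 / (1 + exp(−a(θ − b)))
P_1 = 1/(1+e^{-0.7440}) = 0.6779
P_2 = 1/(1+e^{-0.3648}) = 0.5902
L = P_1 × (1−P_2) = 0.6779 × 0.4098 = 0.27779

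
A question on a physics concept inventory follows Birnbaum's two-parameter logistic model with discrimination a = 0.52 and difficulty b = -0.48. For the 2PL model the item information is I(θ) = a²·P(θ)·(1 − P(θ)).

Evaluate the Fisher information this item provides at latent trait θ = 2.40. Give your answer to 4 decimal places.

P = 1/(1+e^{-1.4976}) = 0.8172
P(1−P) = 0.8172 × 0.1828 = 0.1494
I = a² × P(1−P) = 0.52² × 0.1494 = 0.04039

0.0404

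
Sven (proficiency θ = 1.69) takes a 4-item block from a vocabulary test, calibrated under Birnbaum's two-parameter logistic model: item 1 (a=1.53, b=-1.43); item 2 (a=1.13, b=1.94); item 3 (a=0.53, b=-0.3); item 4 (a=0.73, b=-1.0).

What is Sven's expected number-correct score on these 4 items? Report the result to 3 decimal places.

3.040

P(θ) = 1 / (1 + exp(−a(θ − b)))
P_1 = 1/(1+e^{-4.7736}) = 0.9916
P_2 = 1/(1+e^{0.2825}) = 0.4298
P_3 = 1/(1+e^{-1.0547}) = 0.7417
P_4 = 1/(1+e^{-1.9637}) = 0.8769
E[score] = 0.9916 + 0.4298 + 0.7417 + 0.8769 = 3.0401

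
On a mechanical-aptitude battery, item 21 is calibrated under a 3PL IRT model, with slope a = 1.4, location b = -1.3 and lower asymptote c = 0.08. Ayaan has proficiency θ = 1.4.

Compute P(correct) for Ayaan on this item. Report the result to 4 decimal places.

P(θ) = c + (1 − c) · 1 / (1 + exp(−a(θ − b)))
Exponent: 1.4 × (1.4 − (-1.3)) = 3.7800
1/(1 + e^{-3.7800}) = 0.9777
P = 0.08 + 0.92 × 0.9777 = 0.9795

0.9795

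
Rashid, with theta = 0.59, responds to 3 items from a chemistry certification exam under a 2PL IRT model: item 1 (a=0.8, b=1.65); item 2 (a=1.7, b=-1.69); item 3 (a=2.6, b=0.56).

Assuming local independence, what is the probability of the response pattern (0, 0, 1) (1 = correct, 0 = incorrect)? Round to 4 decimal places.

P(theta) = 1 / (1 + exp(−a(theta − b)))
P_1 = 1/(1+e^{0.8480}) = 0.2999
P_2 = 1/(1+e^{-3.8760}) = 0.9797
P_3 = 1/(1+e^{-0.0780}) = 0.5195
L = (1−P_1) × (1−P_2) × P_3 = 0.7001 × 0.0203 × 0.5195 = 0.00739

0.0074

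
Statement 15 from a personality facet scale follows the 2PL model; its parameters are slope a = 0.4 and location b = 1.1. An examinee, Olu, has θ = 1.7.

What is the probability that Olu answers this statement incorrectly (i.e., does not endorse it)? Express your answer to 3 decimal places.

0.440

P(θ) = 1 / (1 + exp(−a(θ − b)))
Exponent: 0.4 × (1.7 − 1.1) = 0.2400
1/(1 + e^{-0.2400}) = 0.5597
P(incorrect) = 1 − 0.5597 = 0.4403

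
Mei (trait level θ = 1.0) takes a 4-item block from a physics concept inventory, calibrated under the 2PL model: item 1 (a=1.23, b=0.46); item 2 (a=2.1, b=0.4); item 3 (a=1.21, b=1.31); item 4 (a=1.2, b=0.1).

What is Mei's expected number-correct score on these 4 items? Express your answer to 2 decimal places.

2.59

P(θ) = 1 / (1 + exp(−a(θ − b)))
P_1 = 1/(1+e^{-0.6642}) = 0.6602
P_2 = 1/(1+e^{-1.2600}) = 0.7790
P_3 = 1/(1+e^{0.3751}) = 0.4073
P_4 = 1/(1+e^{-1.0800}) = 0.7465
E[score] = 0.6602 + 0.7790 + 0.4073 + 0.7465 = 2.5930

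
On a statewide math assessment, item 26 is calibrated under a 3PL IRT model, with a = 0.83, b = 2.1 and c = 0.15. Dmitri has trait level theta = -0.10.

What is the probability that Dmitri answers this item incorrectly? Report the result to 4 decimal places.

P(theta) = c + (1 − c) · 1 / (1 + exp(−a(theta − b)))
Exponent: 0.83 × (-0.10 − 2.1) = -1.8260
1/(1 + e^{1.8260}) = 0.1387
P = 0.15 + 0.85 × 0.1387 = 0.2679
P(incorrect) = 1 − 0.2679 = 0.7321

0.7321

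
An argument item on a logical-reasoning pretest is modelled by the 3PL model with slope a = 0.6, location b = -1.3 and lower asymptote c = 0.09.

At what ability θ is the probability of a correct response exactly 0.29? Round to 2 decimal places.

P(θ) = c + (1 − c) · 1 / (1 + exp(−a(θ − b)))
Remove guessing floor: (0.29 − 0.09)/(1 − 0.09) = 0.2198
logit = ln(0.2198/0.7802) = -1.2669
θ = b + logit/(a) = -1.3 + (-1.2669)/0.6000 = -3.4116

-3.41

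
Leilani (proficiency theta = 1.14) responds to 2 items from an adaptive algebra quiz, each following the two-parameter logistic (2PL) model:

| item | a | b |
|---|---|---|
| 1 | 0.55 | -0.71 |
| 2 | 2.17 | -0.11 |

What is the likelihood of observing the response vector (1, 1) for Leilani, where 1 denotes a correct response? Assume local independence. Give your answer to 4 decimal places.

0.6888

P(theta) = 1 / (1 + exp(−a(theta − b)))
P_1 = 1/(1+e^{-1.0175}) = 0.7345
P_2 = 1/(1+e^{-2.7125}) = 0.9378
L = P_1 × P_2 = 0.7345 × 0.9378 = 0.68877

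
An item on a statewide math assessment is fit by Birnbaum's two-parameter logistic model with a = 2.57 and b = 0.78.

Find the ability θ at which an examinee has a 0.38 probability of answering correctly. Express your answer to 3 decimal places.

0.590

P(θ) = 1 / (1 + exp(−a(θ − b)))
logit = ln(0.3800/0.6200) = -0.4895
θ = b + logit/(a) = 0.78 + (-0.4895)/2.5700 = 0.5895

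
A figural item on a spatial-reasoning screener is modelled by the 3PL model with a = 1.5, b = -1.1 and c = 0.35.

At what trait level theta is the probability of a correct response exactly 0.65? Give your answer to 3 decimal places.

-1.203

P(theta) = c + (1 − c) · 1 / (1 + exp(−a(theta − b)))
Remove guessing floor: (0.65 − 0.35)/(1 − 0.35) = 0.4615
logit = ln(0.4615/0.5385) = -0.1542
theta = b + logit/(a) = -1.1 + (-0.1542)/1.5000 = -1.2028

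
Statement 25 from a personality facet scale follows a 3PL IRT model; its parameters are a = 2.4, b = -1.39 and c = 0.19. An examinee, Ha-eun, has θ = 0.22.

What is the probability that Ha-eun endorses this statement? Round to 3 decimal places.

0.983

P(θ) = c + (1 − c) · 1 / (1 + exp(−a(θ − b)))
Exponent: 2.4 × (0.22 − (-1.39)) = 3.8640
1/(1 + e^{-3.8640}) = 0.9794
P = 0.19 + 0.81 × 0.9794 = 0.9834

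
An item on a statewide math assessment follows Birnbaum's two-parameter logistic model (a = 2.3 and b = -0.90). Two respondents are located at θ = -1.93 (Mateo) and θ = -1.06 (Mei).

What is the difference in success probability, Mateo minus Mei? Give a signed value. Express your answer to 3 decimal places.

-0.323

P(θ) = 1 / (1 + exp(−a(θ − b)))
P(Mateo) = 0.0856  [exponent -2.3690]
P(Mei) = 0.4090  [exponent -0.3680]
Difference = 0.0856 − 0.4090 = -0.3235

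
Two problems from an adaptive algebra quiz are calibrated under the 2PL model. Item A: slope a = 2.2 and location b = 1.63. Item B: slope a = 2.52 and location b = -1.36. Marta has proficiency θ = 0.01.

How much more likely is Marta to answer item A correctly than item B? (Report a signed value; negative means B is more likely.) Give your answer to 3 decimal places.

-0.942

P(θ) = 1 / (1 + exp(−a(θ − b)))
P_A = 0.0275
P_B = 0.9693
P_A − P_B = -0.9418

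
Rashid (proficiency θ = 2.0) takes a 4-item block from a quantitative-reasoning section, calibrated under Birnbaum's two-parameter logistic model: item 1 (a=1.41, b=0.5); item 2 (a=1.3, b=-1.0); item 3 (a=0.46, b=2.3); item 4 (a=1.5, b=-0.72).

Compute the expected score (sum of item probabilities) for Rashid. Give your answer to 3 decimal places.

P(θ) = 1 / (1 + exp(−a(θ − b)))
P_1 = 1/(1+e^{-2.1150}) = 0.8924
P_2 = 1/(1+e^{-3.9000}) = 0.9802
P_3 = 1/(1+e^{0.1380}) = 0.4656
P_4 = 1/(1+e^{-4.0800}) = 0.9834
E[score] = 0.8924 + 0.9802 + 0.4656 + 0.9834 = 3.3214

3.321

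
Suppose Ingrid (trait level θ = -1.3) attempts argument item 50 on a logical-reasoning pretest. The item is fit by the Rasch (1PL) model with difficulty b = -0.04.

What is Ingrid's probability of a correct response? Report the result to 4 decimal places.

0.2210

P(θ) = 1 / (1 + exp(−(θ − b)))
Exponent: (-1.3 − (-0.04)) = -1.2600
1/(1 + e^{1.2600}) = 0.2210
P = 0.2210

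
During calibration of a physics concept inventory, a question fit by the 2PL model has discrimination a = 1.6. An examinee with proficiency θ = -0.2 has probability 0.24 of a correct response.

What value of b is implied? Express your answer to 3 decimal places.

0.520

P(θ) = 1 / (1 + exp(−a(θ − b)))
logit(0.24) = ln(0.24/0.76) = -1.1527
b = θ − logit/(a) = -0.2 − (-1.1527)/1.6000 = 0.5204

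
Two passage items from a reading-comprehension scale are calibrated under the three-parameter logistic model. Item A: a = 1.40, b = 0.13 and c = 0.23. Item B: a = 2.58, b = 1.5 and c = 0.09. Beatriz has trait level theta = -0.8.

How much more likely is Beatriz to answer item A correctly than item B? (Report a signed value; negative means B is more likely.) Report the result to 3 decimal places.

0.302

P(theta) = c + (1 − c) · 1 / (1 + exp(−a(theta − b)))
P_A = 0.3946
P_B = 0.0924
P_A − P_B = 0.3022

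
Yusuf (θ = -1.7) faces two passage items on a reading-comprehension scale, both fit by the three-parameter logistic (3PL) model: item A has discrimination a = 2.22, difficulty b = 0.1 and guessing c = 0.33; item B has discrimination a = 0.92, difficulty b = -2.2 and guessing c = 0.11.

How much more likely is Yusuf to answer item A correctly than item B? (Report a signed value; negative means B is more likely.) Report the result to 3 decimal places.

-0.313

P(θ) = c + (1 − c) · 1 / (1 + exp(−a(θ − b)))
P_A = 0.3421
P_B = 0.6556
P_A − P_B = -0.3135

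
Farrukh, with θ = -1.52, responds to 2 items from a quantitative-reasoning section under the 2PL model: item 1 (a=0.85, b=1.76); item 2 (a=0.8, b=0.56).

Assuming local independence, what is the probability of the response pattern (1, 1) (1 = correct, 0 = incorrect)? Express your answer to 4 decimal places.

0.0092

P(θ) = 1 / (1 + exp(−a(θ − b)))
P_1 = 1/(1+e^{2.7880}) = 0.0580
P_2 = 1/(1+e^{1.6640}) = 0.1592
L = P_1 × P_2 = 0.0580 × 0.1592 = 0.00923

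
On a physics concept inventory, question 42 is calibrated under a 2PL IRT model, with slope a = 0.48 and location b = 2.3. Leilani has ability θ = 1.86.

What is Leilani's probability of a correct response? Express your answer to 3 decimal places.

0.447

P(θ) = 1 / (1 + exp(−a(θ − b)))
Exponent: 0.48 × (1.86 − 2.3) = -0.2112
1/(1 + e^{0.2112}) = 0.4474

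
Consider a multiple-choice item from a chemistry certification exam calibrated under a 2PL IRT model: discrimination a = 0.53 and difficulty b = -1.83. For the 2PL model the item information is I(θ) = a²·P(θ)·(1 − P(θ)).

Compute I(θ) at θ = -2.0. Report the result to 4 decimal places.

0.0701

P = 1/(1+e^{0.0901}) = 0.4775
P(1−P) = 0.4775 × 0.5225 = 0.2495
I = a² × P(1−P) = 0.53² × 0.2495 = 0.07008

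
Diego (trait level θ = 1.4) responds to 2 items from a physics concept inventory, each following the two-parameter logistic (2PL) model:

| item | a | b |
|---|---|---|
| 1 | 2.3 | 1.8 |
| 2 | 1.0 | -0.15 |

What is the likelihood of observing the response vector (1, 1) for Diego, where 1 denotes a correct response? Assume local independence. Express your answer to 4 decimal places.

P(θ) = 1 / (1 + exp(−a(θ − b)))
P_1 = 1/(1+e^{0.9200}) = 0.2850
P_2 = 1/(1+e^{-1.5500}) = 0.8249
L = P_1 × P_2 = 0.2850 × 0.8249 = 0.23507

0.2351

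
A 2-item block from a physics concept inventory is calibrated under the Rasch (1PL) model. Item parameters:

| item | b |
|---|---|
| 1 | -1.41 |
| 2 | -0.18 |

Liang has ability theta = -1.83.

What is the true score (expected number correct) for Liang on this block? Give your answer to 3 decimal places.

P(theta) = 1 / (1 + exp(−(theta − b)))
P_1 = 1/(1+e^{0.4200}) = 0.3965
P_2 = 1/(1+e^{1.6500}) = 0.1611
E[score] = 0.3965 + 0.1611 = 0.5576

0.558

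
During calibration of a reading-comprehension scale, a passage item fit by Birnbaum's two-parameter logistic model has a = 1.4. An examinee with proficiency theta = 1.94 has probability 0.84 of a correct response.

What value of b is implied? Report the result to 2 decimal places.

P(theta) = 1 / (1 + exp(−a(theta − b)))
logit(0.84) = ln(0.84/0.16) = 1.6582
b = theta − logit/(a) = 1.94 − 1.6582/1.4000 = 0.7556

0.76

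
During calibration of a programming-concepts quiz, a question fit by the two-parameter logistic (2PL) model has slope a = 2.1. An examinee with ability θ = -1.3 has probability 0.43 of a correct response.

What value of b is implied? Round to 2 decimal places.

-1.17

P(θ) = 1 / (1 + exp(−a(θ − b)))
logit(0.43) = ln(0.43/0.57) = -0.2819
b = θ − logit/(a) = -1.3 − (-0.2819)/2.1000 = -1.1658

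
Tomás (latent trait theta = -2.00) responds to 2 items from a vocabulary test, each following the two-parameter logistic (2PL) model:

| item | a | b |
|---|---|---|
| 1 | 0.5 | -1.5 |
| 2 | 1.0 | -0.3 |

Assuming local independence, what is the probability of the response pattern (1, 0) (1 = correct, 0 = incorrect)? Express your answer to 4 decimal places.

0.3702

P(theta) = 1 / (1 + exp(−a(theta − b)))
P_1 = 1/(1+e^{0.2500}) = 0.4378
P_2 = 1/(1+e^{1.7000}) = 0.1545
L = P_1 × (1−P_2) = 0.4378 × 0.8455 = 0.37019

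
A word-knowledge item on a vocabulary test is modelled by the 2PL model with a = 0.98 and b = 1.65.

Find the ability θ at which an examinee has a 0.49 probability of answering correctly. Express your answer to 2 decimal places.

1.61

P(θ) = 1 / (1 + exp(−a(θ − b)))
logit = ln(0.4900/0.5100) = -0.0400
θ = b + logit/(a) = 1.65 + (-0.0400)/0.9800 = 1.6092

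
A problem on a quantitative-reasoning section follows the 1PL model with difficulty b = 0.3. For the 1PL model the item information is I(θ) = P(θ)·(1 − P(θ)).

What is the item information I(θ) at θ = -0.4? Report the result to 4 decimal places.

P = 1/(1+e^{0.7000}) = 0.3318
P(1−P) = 0.3318 × 0.6682 = 0.2217
I = P(1−P) = 0.22171

0.2217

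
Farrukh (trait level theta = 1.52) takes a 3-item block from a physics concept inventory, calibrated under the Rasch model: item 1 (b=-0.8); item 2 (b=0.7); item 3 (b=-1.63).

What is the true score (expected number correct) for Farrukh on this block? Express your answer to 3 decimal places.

2.564

P(theta) = 1 / (1 + exp(−(theta − b)))
P_1 = 1/(1+e^{-2.3200}) = 0.9105
P_2 = 1/(1+e^{-0.8200}) = 0.6942
P_3 = 1/(1+e^{-3.1500}) = 0.9589
E[score] = 0.9105 + 0.6942 + 0.9589 = 2.5637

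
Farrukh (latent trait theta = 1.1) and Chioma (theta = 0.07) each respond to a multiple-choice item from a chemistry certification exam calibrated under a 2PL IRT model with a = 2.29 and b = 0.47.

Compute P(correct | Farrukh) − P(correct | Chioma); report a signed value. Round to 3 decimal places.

P(theta) = 1 / (1 + exp(−a(theta − b)))
P(Farrukh) = 0.8089  [exponent 1.4427]
P(Chioma) = 0.2858  [exponent -0.9160]
Difference = 0.8089 − 0.2858 = 0.5231

0.523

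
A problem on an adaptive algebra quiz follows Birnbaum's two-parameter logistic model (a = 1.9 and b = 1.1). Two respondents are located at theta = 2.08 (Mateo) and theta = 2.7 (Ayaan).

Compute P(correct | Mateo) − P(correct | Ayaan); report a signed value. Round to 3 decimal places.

P(theta) = 1 / (1 + exp(−a(theta − b)))
P(Mateo) = 0.8655  [exponent 1.8620]
P(Ayaan) = 0.9543  [exponent 3.0400]
Difference = 0.8655 − 0.9543 = -0.0888

-0.089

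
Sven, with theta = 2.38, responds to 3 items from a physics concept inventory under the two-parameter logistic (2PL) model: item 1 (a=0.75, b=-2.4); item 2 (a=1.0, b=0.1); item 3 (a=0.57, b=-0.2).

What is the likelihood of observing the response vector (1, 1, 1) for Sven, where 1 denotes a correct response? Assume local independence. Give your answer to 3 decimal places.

0.718

P(theta) = 1 / (1 + exp(−a(theta − b)))
P_1 = 1/(1+e^{-3.5850}) = 0.9730
P_2 = 1/(1+e^{-2.2800}) = 0.9072
P_3 = 1/(1+e^{-1.4706}) = 0.8131
L = P_1 × P_2 × P_3 = 0.9730 × 0.9072 × 0.8131 = 0.71779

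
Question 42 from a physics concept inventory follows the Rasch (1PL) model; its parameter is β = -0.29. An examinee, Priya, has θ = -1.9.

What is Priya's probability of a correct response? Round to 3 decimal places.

0.167

P(θ) = 1 / (1 + exp(−(θ − β)))
Exponent: (-1.9 − (-0.29)) = -1.6100
1/(1 + e^{1.6100}) = 0.1666
P = 0.1666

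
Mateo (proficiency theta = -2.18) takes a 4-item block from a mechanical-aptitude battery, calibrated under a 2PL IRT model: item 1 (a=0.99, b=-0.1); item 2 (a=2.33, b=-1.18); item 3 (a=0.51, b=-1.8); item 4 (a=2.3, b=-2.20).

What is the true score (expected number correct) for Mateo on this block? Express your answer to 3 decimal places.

1.165

P(theta) = 1 / (1 + exp(−a(theta − b)))
P_1 = 1/(1+e^{2.0592}) = 0.1131
P_2 = 1/(1+e^{2.3300}) = 0.0887
P_3 = 1/(1+e^{0.1938}) = 0.4517
P_4 = 1/(1+e^{-0.0460}) = 0.5115
E[score] = 0.1131 + 0.0887 + 0.4517 + 0.5115 = 1.1650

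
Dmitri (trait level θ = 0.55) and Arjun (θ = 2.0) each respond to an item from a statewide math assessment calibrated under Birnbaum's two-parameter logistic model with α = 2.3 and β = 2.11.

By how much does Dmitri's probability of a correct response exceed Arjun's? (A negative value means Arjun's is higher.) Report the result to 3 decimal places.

-0.410

P(θ) = 1 / (1 + exp(−α(θ − β)))
P(Dmitri) = 0.0269  [exponent -3.5880]
P(Arjun) = 0.4371  [exponent -0.2530]
Difference = 0.0269 − 0.4371 = -0.4102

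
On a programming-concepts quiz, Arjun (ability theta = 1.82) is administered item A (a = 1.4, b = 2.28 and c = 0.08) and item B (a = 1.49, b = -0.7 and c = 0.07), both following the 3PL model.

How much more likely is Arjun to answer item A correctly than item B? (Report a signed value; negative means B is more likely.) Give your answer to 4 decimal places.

-0.5819

P(theta) = c + (1 − c) · 1 / (1 + exp(−a(theta − b)))
P_A = 0.3968
P_B = 0.9787
P_A − P_B = -0.5819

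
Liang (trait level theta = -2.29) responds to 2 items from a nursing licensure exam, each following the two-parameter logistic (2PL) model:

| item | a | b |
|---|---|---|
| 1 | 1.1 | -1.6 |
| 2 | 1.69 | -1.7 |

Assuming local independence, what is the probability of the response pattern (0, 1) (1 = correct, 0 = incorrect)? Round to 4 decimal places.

P(theta) = 1 / (1 + exp(−a(theta − b)))
P_1 = 1/(1+e^{0.7590}) = 0.3189
P_2 = 1/(1+e^{0.9971}) = 0.2695
L = (1−P_1) × P_2 = 0.6811 × 0.2695 = 0.18357

0.1836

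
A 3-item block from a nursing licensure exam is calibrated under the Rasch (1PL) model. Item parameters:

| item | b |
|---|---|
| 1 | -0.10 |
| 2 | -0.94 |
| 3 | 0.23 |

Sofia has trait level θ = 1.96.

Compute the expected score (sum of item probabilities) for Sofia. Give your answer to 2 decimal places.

P(θ) = 1 / (1 + exp(−(θ − b)))
P_1 = 1/(1+e^{-2.0600}) = 0.8870
P_2 = 1/(1+e^{-2.9000}) = 0.9478
P_3 = 1/(1+e^{-1.7300}) = 0.8494
E[score] = 0.8870 + 0.9478 + 0.8494 = 2.6842

2.68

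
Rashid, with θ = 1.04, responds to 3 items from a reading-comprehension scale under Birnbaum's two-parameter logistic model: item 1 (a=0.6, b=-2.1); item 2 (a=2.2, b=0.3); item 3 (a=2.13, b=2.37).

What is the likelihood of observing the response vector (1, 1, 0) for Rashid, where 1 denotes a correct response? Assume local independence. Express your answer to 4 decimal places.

0.6853

P(θ) = 1 / (1 + exp(−a(θ − b)))
P_1 = 1/(1+e^{-1.8840}) = 0.8681
P_2 = 1/(1+e^{-1.6280}) = 0.8359
P_3 = 1/(1+e^{2.8329}) = 0.0556
L = P_1 × P_2 × (1−P_3) = 0.8681 × 0.8359 × 0.9444 = 0.68529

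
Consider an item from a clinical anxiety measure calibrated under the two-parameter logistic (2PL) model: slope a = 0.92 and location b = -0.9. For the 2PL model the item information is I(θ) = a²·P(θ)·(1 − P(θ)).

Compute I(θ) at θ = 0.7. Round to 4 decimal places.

P = 1/(1+e^{-1.4720}) = 0.8134
P(1−P) = 0.8134 × 0.1866 = 0.1518
I = a² × P(1−P) = 0.92² × 0.1518 = 0.12849

0.1285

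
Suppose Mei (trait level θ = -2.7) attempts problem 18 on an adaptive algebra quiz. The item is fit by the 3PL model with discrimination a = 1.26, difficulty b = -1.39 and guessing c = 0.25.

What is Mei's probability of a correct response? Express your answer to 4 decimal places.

P(θ) = c + (1 − c) · 1 / (1 + exp(−a(θ − b)))
Exponent: 1.26 × (-2.7 − (-1.39)) = -1.6506
1/(1 + e^{1.6506}) = 0.1610
P = 0.25 + 0.75 × 0.1610 = 0.3708

0.3708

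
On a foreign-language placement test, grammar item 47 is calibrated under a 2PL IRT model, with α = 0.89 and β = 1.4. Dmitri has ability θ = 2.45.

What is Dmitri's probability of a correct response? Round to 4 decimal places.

0.7180

P(θ) = 1 / (1 + exp(−α(θ − β)))
Exponent: 0.89 × (2.45 − 1.4) = 0.9345
1/(1 + e^{-0.9345}) = 0.7180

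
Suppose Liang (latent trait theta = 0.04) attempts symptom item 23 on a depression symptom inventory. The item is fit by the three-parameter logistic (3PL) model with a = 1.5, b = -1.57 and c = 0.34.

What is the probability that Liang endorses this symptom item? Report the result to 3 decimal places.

P(theta) = c + (1 − c) · 1 / (1 + exp(−a(theta − b)))
Exponent: 1.5 × (0.04 − (-1.57)) = 2.4150
1/(1 + e^{-2.4150}) = 0.9180
P = 0.34 + 0.66 × 0.9180 = 0.9459

0.946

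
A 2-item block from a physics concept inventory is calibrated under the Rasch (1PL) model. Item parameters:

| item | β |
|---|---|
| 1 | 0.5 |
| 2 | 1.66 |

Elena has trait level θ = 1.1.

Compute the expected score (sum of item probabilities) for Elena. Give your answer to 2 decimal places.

P(θ) = 1 / (1 + exp(−(θ − β)))
P_1 = 1/(1+e^{-0.6000}) = 0.6457
P_2 = 1/(1+e^{0.5600}) = 0.3635
E[score] = 0.6457 + 0.3635 = 1.0092

1.01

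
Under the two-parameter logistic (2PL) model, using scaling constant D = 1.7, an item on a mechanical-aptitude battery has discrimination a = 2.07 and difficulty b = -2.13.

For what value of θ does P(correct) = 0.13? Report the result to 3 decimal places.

P(θ) = 1 / (1 + exp(−D·a(θ − b)))
logit = ln(0.1300/0.8700) = -1.9010
θ = b + logit/(1.7·a) = -2.13 + (-1.9010)/3.5190 = -2.6702

-2.670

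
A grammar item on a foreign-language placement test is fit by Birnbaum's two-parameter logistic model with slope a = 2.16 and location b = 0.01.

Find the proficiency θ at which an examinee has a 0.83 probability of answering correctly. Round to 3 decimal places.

0.744

P(θ) = 1 / (1 + exp(−a(θ − b)))
logit = ln(0.8300/0.1700) = 1.5856
θ = b + logit/(a) = 0.01 + 1.5856/2.1600 = 0.7441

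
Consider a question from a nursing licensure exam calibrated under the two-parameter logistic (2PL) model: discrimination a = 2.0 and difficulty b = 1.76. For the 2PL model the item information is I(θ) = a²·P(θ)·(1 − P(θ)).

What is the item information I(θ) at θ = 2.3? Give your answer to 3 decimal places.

0.757

P = 1/(1+e^{-1.0800}) = 0.7465
P(1−P) = 0.7465 × 0.2535 = 0.1892
I = a² × P(1−P) = 2.0² × 0.1892 = 0.75696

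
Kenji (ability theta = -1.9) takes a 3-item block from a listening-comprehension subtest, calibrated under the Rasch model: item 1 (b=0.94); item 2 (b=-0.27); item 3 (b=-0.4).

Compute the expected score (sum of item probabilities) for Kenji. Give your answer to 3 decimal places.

0.401

P(theta) = 1 / (1 + exp(−(theta − b)))
P_1 = 1/(1+e^{2.8400}) = 0.0552
P_2 = 1/(1+e^{1.6300}) = 0.1638
P_3 = 1/(1+e^{1.5000}) = 0.1824
E[score] = 0.0552 + 0.1638 + 0.1824 = 0.4015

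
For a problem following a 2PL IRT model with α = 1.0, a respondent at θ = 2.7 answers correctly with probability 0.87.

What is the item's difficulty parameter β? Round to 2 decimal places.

0.80

P(θ) = 1 / (1 + exp(−α(θ − β)))
logit(0.87) = ln(0.87/0.13) = 1.9010
β = θ − logit/(α) = 2.7 − 1.9010/1.0000 = 0.7990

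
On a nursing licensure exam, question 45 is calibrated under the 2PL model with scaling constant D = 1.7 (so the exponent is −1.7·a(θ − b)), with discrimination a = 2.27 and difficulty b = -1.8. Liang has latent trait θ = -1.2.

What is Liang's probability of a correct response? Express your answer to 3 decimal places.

0.910

P(θ) = 1 / (1 + exp(−D·a(θ − b)))
Exponent: 1.7 × 2.27 × (-1.2 − (-1.8)) = 2.3154
1/(1 + e^{-2.3154}) = 0.9101
P = 0.9101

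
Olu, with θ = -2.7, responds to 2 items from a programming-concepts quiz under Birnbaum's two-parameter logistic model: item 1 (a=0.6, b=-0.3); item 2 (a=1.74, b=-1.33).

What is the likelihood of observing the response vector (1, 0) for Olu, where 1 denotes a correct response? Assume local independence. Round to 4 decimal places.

P(θ) = 1 / (1 + exp(−a(θ − b)))
P_1 = 1/(1+e^{1.4400}) = 0.1915
P_2 = 1/(1+e^{2.3838}) = 0.0844
L = P_1 × (1−P_2) = 0.1915 × 0.9156 = 0.17538

0.1754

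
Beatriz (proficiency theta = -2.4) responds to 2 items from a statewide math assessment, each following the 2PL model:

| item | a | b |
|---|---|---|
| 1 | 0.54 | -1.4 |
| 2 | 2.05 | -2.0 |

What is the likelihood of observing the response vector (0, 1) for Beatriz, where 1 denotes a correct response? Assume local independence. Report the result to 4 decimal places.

0.1932

P(theta) = 1 / (1 + exp(−a(theta − b)))
P_1 = 1/(1+e^{0.5400}) = 0.3682
P_2 = 1/(1+e^{0.8200}) = 0.3058
L = (1−P_1) × P_2 = 0.6318 × 0.3058 = 0.19319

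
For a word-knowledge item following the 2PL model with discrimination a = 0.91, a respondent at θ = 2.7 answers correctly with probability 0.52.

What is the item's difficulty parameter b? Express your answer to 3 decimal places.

P(θ) = 1 / (1 + exp(−a(θ − b)))
logit(0.52) = ln(0.52/0.48) = 0.0800
b = θ − logit/(a) = 2.7 − 0.0800/0.9100 = 2.6120

2.612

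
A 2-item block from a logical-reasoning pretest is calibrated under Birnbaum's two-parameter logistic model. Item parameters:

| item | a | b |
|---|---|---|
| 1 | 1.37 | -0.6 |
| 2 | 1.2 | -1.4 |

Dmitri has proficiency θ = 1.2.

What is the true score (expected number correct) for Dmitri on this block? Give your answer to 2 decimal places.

1.88

P(θ) = 1 / (1 + exp(−a(θ − b)))
P_1 = 1/(1+e^{-2.4660}) = 0.9217
P_2 = 1/(1+e^{-3.1200}) = 0.9577
E[score] = 0.9217 + 0.9577 = 1.8794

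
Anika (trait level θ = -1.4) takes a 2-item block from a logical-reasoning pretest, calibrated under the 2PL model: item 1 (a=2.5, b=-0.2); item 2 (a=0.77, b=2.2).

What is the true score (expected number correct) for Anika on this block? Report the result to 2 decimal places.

0.11

P(θ) = 1 / (1 + exp(−a(θ − b)))
P_1 = 1/(1+e^{3.0000}) = 0.0474
P_2 = 1/(1+e^{2.7720}) = 0.0589
E[score] = 0.0474 + 0.0589 = 0.1063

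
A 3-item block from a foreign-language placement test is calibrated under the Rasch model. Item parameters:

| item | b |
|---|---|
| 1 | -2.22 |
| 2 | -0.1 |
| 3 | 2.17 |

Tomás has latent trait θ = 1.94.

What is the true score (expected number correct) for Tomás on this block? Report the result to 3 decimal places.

P(θ) = 1 / (1 + exp(−(θ − b)))
P_1 = 1/(1+e^{-4.1600}) = 0.9846
P_2 = 1/(1+e^{-2.0400}) = 0.8849
P_3 = 1/(1+e^{0.2300}) = 0.4428
E[score] = 0.9846 + 0.8849 + 0.4428 = 2.3123

2.312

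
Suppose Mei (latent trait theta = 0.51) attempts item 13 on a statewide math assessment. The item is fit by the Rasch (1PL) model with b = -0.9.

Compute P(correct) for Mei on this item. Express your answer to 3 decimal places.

P(theta) = 1 / (1 + exp(−(theta − b)))
Exponent: (0.51 − (-0.9)) = 1.4100
1/(1 + e^{-1.4100}) = 0.8038
P = 0.8038

0.804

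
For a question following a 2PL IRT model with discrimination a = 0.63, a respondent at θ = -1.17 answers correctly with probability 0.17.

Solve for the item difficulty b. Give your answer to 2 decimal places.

1.35

P(θ) = 1 / (1 + exp(−a(θ − b)))
logit(0.17) = ln(0.17/0.83) = -1.5856
b = θ − logit/(a) = -1.17 − (-1.5856)/0.6300 = 1.3469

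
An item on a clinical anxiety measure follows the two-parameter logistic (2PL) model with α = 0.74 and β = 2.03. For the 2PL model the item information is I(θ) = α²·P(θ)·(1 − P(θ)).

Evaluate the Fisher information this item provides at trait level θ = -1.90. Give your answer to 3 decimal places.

P = 1/(1+e^{2.9082}) = 0.0517
P(1−P) = 0.0517 × 0.9483 = 0.0491
I = α² × P(1−P) = 0.74² × 0.0491 = 0.02687

0.027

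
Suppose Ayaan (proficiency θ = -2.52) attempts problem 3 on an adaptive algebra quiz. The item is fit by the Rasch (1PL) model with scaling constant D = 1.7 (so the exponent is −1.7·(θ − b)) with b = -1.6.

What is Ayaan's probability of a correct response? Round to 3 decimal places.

P(θ) = 1 / (1 + exp(−D·(θ − b)))
Exponent: 1.7 × (-2.52 − (-1.6)) = -1.5640
1/(1 + e^{1.5640}) = 0.1731
P = 0.1731

0.173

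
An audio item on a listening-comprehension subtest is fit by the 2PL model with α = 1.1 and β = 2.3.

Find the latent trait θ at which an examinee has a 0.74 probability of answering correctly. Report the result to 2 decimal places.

P(θ) = 1 / (1 + exp(−α(θ − β)))
logit = ln(0.7400/0.2600) = 1.0460
θ = β + logit/(α) = 2.3 + 1.0460/1.1000 = 3.2509

3.25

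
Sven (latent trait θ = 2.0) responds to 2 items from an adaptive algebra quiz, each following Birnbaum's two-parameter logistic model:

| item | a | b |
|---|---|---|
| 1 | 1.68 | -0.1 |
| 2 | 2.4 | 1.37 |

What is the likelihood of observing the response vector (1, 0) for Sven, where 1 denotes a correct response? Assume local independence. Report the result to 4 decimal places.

P(θ) = 1 / (1 + exp(−a(θ − b)))
P_1 = 1/(1+e^{-3.5280}) = 0.9715
P_2 = 1/(1+e^{-1.5120}) = 0.8194
L = P_1 × (1−P_2) = 0.9715 × 0.1806 = 0.17549

0.1755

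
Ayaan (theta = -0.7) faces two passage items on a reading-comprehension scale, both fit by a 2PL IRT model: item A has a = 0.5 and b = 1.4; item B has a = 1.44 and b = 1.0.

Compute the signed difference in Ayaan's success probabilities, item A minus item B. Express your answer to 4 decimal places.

P(theta) = 1 / (1 + exp(−a(theta − b)))
P_A = 0.2592
P_B = 0.0796
P_A − P_B = 0.1796

0.1796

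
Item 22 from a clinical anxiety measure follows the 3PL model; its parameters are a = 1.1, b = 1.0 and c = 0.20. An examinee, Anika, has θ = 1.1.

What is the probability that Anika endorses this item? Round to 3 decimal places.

0.622

P(θ) = c + (1 − c) · 1 / (1 + exp(−a(θ − b)))
Exponent: 1.1 × (1.1 − 1.0) = 0.1100
1/(1 + e^{-0.1100}) = 0.5275
P = 0.20 + 0.80 × 0.5275 = 0.6220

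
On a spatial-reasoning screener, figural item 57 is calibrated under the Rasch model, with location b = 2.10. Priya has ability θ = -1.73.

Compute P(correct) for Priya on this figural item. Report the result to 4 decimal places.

0.0212

P(θ) = 1 / (1 + exp(−(θ − b)))
Exponent: (-1.73 − 2.10) = -3.8300
1/(1 + e^{3.8300}) = 0.0212
P = 0.0212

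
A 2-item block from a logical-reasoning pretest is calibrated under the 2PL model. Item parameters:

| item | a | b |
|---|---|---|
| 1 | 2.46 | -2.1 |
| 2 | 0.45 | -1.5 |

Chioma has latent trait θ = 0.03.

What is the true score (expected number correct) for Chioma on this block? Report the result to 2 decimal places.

1.66

P(θ) = 1 / (1 + exp(−a(θ − b)))
P_1 = 1/(1+e^{-5.2398}) = 0.9947
P_2 = 1/(1+e^{-0.6885}) = 0.6656
E[score] = 0.9947 + 0.6656 = 1.6604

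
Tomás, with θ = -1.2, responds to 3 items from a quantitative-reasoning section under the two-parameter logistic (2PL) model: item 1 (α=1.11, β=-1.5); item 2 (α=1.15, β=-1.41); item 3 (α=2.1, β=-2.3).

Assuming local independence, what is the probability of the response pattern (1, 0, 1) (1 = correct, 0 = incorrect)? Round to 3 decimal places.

P(θ) = 1 / (1 + exp(−α(θ − β)))
P_1 = 1/(1+e^{-0.3330}) = 0.5825
P_2 = 1/(1+e^{-0.2415}) = 0.5601
P_3 = 1/(1+e^{-2.3100}) = 0.9097
L = P_1 × (1−P_2) × P_3 = 0.5825 × 0.4399 × 0.9097 = 0.23311

0.233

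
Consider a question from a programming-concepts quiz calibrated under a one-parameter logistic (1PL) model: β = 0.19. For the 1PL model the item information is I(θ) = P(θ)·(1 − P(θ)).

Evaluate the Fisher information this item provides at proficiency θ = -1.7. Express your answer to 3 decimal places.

P = 1/(1+e^{1.8900}) = 0.1312
P(1−P) = 0.1312 × 0.8688 = 0.1140
I = P(1−P) = 0.11402

0.114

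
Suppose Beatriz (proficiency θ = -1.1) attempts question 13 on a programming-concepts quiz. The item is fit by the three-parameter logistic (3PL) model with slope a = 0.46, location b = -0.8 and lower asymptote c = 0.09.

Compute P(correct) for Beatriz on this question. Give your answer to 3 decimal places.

0.514

P(θ) = c + (1 − c) · 1 / (1 + exp(−a(θ − b)))
Exponent: 0.46 × (-1.1 − (-0.8)) = -0.1380
1/(1 + e^{0.1380}) = 0.4656
P = 0.09 + 0.91 × 0.4656 = 0.5137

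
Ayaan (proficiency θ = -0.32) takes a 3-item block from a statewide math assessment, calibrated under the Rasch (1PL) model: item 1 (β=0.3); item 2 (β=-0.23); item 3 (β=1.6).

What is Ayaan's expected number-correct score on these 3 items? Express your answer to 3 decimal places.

P(θ) = 1 / (1 + exp(−(θ − β)))
P_1 = 1/(1+e^{0.6200}) = 0.3498
P_2 = 1/(1+e^{0.0900}) = 0.4775
P_3 = 1/(1+e^{1.9200}) = 0.1279
E[score] = 0.3498 + 0.4775 + 0.1279 = 0.9552

0.955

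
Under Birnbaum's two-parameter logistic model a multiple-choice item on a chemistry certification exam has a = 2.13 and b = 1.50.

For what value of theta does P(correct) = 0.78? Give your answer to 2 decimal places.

P(theta) = 1 / (1 + exp(−a(theta − b)))
logit = ln(0.7800/0.2200) = 1.2657
theta = b + logit/(a) = 1.50 + 1.2657/2.1300 = 2.0942

2.09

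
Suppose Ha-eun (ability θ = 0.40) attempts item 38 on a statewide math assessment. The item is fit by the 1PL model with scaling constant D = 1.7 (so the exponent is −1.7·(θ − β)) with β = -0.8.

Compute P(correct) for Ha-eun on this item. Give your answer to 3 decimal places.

0.885

P(θ) = 1 / (1 + exp(−D·(θ − β)))
Exponent: 1.7 × (0.40 − (-0.8)) = 2.0400
1/(1 + e^{-2.0400}) = 0.8849
P = 0.8849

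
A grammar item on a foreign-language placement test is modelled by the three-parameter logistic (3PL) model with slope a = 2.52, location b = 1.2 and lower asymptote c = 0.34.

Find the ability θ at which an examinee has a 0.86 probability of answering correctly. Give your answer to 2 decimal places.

P(θ) = c + (1 − c) · 1 / (1 + exp(−a(θ − b)))
Remove guessing floor: (0.86 − 0.34)/(1 − 0.34) = 0.7879
logit = ln(0.7879/0.2121) = 1.3122
θ = b + logit/(a) = 1.2 + 1.3122/2.5200 = 1.7207

1.72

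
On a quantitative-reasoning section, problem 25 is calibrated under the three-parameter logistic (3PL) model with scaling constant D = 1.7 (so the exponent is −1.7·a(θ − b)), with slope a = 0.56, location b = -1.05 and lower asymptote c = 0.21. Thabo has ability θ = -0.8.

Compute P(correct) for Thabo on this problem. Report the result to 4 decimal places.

0.6518

P(θ) = c + (1 − c) · 1 / (1 + exp(−D·a(θ − b)))
Exponent: 1.7 × 0.56 × (-0.8 − (-1.05)) = 0.2380
1/(1 + e^{-0.2380}) = 0.5592
P = 0.21 + 0.79 × 0.5592 = 0.6518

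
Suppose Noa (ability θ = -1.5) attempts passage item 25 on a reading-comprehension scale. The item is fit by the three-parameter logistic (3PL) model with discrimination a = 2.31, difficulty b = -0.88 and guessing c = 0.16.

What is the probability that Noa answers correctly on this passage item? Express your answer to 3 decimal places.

0.322

P(θ) = c + (1 − c) · 1 / (1 + exp(−a(θ − b)))
Exponent: 2.31 × (-1.5 − (-0.88)) = -1.4322
1/(1 + e^{1.4322}) = 0.1928
P = 0.16 + 0.84 × 0.1928 = 0.3219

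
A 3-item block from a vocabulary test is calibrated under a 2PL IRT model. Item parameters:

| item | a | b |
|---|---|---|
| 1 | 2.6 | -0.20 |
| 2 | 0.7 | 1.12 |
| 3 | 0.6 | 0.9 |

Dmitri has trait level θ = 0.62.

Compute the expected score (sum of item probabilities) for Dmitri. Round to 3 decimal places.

1.765

P(θ) = 1 / (1 + exp(−a(θ − b)))
P_1 = 1/(1+e^{-2.1320}) = 0.8940
P_2 = 1/(1+e^{0.3500}) = 0.4134
P_3 = 1/(1+e^{0.1680}) = 0.4581
E[score] = 0.8940 + 0.4134 + 0.4581 = 1.7655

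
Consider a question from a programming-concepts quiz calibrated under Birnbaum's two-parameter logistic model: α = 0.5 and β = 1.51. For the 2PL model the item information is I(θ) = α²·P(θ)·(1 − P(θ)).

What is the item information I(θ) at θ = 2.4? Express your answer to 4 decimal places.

P = 1/(1+e^{-0.4450}) = 0.6094
P(1−P) = 0.6094 × 0.3906 = 0.2380
I = α² × P(1−P) = 0.5² × 0.2380 = 0.05951

0.0595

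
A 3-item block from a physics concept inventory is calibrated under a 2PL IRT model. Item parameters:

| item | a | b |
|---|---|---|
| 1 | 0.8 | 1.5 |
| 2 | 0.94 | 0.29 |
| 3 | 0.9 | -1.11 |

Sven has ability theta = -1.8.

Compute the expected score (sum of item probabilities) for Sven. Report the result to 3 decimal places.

P(theta) = 1 / (1 + exp(−a(theta − b)))
P_1 = 1/(1+e^{2.6400}) = 0.0666
P_2 = 1/(1+e^{1.9646}) = 0.1230
P_3 = 1/(1+e^{0.6210}) = 0.3496
E[score] = 0.0666 + 0.1230 + 0.3496 = 0.5391

0.539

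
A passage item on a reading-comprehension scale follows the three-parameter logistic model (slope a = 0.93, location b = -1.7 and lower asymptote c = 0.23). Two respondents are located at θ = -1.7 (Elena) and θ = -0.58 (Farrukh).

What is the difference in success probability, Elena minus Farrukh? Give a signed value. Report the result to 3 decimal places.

-0.184

P(θ) = c + (1 − c) · 1 / (1 + exp(−a(θ − b)))
P(Elena) = 0.6150  [exponent 0.0000]
P(Farrukh) = 0.7992  [exponent 1.0416]
Difference = 0.6150 − 0.7992 = -0.1842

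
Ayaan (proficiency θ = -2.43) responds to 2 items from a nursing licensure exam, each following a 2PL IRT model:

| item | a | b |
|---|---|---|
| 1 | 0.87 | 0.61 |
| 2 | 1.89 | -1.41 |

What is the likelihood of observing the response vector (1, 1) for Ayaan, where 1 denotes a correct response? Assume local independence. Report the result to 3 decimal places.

0.008

P(θ) = 1 / (1 + exp(−a(θ − b)))
P_1 = 1/(1+e^{2.6448}) = 0.0663
P_2 = 1/(1+e^{1.9278}) = 0.1270
L = P_1 × P_2 = 0.0663 × 0.1270 = 0.00842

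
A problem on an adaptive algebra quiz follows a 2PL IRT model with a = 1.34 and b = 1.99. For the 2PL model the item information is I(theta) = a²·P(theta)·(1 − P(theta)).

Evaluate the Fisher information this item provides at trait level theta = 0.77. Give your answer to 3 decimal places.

0.245

P = 1/(1+e^{1.6348}) = 0.1632
P(1−P) = 0.1632 × 0.8368 = 0.1365
I = a² × P(1−P) = 1.34² × 0.1365 = 0.24519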